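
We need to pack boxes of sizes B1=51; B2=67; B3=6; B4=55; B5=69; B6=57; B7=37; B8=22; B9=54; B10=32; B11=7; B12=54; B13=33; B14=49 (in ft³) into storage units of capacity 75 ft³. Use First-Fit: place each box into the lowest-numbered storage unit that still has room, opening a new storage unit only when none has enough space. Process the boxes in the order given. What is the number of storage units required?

10 storage units

B1 (51 ft³) → storage unit 1 (remaining 24 ft³)
B2 (67 ft³) → storage unit 2 (remaining 8 ft³)
B3 (6 ft³) → storage unit 1 (remaining 18 ft³)
B4 (55 ft³) → storage unit 3 (remaining 20 ft³)
B5 (69 ft³) → storage unit 4 (remaining 6 ft³)
B6 (57 ft³) → storage unit 5 (remaining 18 ft³)
B7 (37 ft³) → storage unit 6 (remaining 38 ft³)
B8 (22 ft³) → storage unit 6 (remaining 16 ft³)
B9 (54 ft³) → storage unit 7 (remaining 21 ft³)
B10 (32 ft³) → storage unit 8 (remaining 43 ft³)
B11 (7 ft³) → storage unit 1 (remaining 11 ft³)
B12 (54 ft³) → storage unit 9 (remaining 21 ft³)
B13 (33 ft³) → storage unit 8 (remaining 10 ft³)
B14 (49 ft³) → storage unit 10 (remaining 26 ft³)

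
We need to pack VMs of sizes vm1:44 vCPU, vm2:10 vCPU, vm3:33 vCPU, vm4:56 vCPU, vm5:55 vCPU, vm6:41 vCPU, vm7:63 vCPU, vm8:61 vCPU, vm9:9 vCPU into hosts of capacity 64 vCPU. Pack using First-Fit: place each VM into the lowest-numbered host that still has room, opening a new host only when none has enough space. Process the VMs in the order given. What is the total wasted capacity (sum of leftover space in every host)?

76

vm1 (44 vCPU) → host 1 (remaining 20 vCPU)
vm2 (10 vCPU) → host 1 (remaining 10 vCPU)
vm3 (33 vCPU) → host 2 (remaining 31 vCPU)
vm4 (56 vCPU) → host 3 (remaining 8 vCPU)
vm5 (55 vCPU) → host 4 (remaining 9 vCPU)
vm6 (41 vCPU) → host 5 (remaining 23 vCPU)
vm7 (63 vCPU) → host 6 (remaining 1 vCPU)
vm8 (61 vCPU) → host 7 (remaining 3 vCPU)
vm9 (9 vCPU) → host 1 (remaining 1 vCPU)
7 hosts × 64 vCPU = 448 vCPU; used 372 vCPU; unused 76 vCPU.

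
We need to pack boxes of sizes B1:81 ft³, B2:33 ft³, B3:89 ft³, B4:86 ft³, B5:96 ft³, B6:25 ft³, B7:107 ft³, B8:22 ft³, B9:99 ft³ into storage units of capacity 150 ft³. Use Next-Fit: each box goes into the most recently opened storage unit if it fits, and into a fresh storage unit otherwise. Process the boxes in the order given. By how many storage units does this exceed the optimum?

0

Next-Fit: [81,33] [89] [86] [96,25] [107,22] [99] → 6 storage units.
6 boxes exceed 75 ft³ (half the capacity), and no two of those can share a storage unit, so at least 6 storage units are needed.
So 6 is already optimal.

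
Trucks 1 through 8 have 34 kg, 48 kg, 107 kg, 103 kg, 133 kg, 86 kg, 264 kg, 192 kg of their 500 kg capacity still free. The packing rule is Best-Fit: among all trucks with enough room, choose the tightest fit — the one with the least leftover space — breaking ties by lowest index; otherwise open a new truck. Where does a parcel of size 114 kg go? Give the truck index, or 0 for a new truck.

Trucks with room: truck 5 (133 kg), truck 7 (264 kg), truck 8 (192 kg).
Tightest fit is truck 5 with 133 kg free.

5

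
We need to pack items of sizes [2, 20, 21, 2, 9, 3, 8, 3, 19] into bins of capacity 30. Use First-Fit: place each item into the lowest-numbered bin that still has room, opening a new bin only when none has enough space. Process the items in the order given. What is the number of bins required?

2 → bin 1 (remaining 28)
20 → bin 1 (remaining 8)
21 → bin 2 (remaining 9)
2 → bin 1 (remaining 6)
9 → bin 2 (remaining 0)
3 → bin 1 (remaining 3)
8 → bin 3 (remaining 22)
3 → bin 1 (remaining 0)
19 → bin 3 (remaining 3)

3 bins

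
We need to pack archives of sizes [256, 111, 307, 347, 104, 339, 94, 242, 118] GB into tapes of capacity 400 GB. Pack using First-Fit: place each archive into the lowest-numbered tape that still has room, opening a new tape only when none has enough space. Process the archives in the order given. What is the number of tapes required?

6

Put 256 GB in tape 1; 144 GB remain.
Put 111 GB in tape 1; 33 GB remain.
Put 307 GB in tape 2; 93 GB remain.
Put 347 GB in tape 3; 53 GB remain.
Put 104 GB in tape 4; 296 GB remain.
Put 339 GB in tape 5; 61 GB remain.
Put 94 GB in tape 4; 202 GB remain.
Put 242 GB in tape 6; 158 GB remain.
Put 118 GB in tape 4; 84 GB remain.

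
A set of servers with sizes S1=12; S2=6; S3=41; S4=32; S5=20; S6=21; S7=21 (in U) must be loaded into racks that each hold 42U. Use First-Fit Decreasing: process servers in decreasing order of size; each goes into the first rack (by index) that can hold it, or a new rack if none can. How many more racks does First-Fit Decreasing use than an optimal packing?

0

First-Fit Decreasing: [41] [32,6] [21,21] [20,12] → 4 racks.
Total size 153U; any packing needs at least ⌈153/42⌉ = 4 racks.
So 4 is already optimal.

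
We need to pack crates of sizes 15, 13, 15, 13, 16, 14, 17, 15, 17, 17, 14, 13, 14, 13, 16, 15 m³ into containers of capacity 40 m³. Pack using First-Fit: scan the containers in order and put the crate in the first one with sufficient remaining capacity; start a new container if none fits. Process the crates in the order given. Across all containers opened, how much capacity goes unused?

83

container 1: place 15 m³, 25 m³ left
container 1: place 13 m³, 12 m³ left
container 2: place 15 m³, 25 m³ left
container 2: place 13 m³, 12 m³ left
container 3: place 16 m³, 24 m³ left
container 3: place 14 m³, 10 m³ left
container 4: place 17 m³, 23 m³ left
container 4: place 15 m³, 8 m³ left
container 5: place 17 m³, 23 m³ left
container 5: place 17 m³, 6 m³ left
container 6: place 14 m³, 26 m³ left
container 6: place 13 m³, 13 m³ left
container 7: place 14 m³, 26 m³ left
container 6: place 13 m³, 0 m³ left
container 7: place 16 m³, 10 m³ left
container 8: place 15 m³, 25 m³ left
8 containers × 40 m³ = 320 m³; used 237 m³; unused 83 m³.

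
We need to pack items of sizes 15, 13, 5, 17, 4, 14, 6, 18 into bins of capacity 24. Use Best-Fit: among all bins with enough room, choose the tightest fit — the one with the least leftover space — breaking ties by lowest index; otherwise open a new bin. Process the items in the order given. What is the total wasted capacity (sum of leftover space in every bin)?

15 → bin 1 (remaining 9)
13 → bin 2 (remaining 11)
5 → bin 1 (remaining 4)
17 → bin 3 (remaining 7)
4 → bin 1 (remaining 0)
14 → bin 4 (remaining 10)
6 → bin 3 (remaining 1)
18 → bin 5 (remaining 6)
5 bins × 24 = 120; used 92; unused 28.

28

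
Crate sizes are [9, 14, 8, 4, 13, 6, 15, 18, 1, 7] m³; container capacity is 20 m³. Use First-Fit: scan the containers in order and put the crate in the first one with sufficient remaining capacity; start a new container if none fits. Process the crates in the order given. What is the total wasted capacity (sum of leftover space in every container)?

Put 9 m³ in container 1; 11 m³ remain.
Put 14 m³ in container 2; 6 m³ remain.
Put 8 m³ in container 1; 3 m³ remain.
Put 4 m³ in container 2; 2 m³ remain.
Put 13 m³ in container 3; 7 m³ remain.
Put 6 m³ in container 3; 1 m³ remain.
Put 15 m³ in container 4; 5 m³ remain.
Put 18 m³ in container 5; 2 m³ remain.
Put 1 m³ in container 1; 2 m³ remain.
Put 7 m³ in container 6; 13 m³ remain.
6 containers × 20 m³ = 120 m³; used 95 m³; unused 25 m³.

25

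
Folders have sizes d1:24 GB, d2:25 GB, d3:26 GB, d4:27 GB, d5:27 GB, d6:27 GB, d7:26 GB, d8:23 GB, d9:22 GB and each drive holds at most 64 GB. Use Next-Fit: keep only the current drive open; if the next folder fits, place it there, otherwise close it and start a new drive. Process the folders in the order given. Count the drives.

Put d1 (24 GB) in drive 1; 40 GB remain.
Put d2 (25 GB) in drive 1; 15 GB remain.
Put d3 (26 GB) in drive 2; 38 GB remain.
Put d4 (27 GB) in drive 2; 11 GB remain.
Put d5 (27 GB) in drive 3; 37 GB remain.
Put d6 (27 GB) in drive 3; 10 GB remain.
Put d7 (26 GB) in drive 4; 38 GB remain.
Put d8 (23 GB) in drive 4; 15 GB remain.
Put d9 (22 GB) in drive 5; 42 GB remain.

5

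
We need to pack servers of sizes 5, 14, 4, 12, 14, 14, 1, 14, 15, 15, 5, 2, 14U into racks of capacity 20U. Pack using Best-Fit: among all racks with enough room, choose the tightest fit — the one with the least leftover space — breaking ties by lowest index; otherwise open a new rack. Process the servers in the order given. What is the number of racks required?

5U → rack 1 (remaining 15U)
14U → rack 1 (remaining 1U)
4U → rack 2 (remaining 16U)
12U → rack 2 (remaining 4U)
14U → rack 3 (remaining 6U)
14U → rack 4 (remaining 6U)
1U → rack 1 (remaining 0U)
14U → rack 5 (remaining 6U)
15U → rack 6 (remaining 5U)
15U → rack 7 (remaining 5U)
5U → rack 6 (remaining 0U)
2U → rack 2 (remaining 2U)
14U → rack 8 (remaining 6U)
Final racks: [5,14,1] [4,12,2] [14] [14] [14] [15,5] [15] [14].

8 racks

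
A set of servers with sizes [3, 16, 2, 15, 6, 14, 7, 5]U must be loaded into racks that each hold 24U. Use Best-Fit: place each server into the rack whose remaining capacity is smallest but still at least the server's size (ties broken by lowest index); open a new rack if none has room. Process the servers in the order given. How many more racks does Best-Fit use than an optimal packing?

Best-Fit: [3,16,2] [15,6] [14,7] [5] → 4 racks.
Total size 68U; any packing needs at least ⌈68/24⌉ = 3 racks.
An optimal packing achieves that bound: [16,7] [15,6,3] [14,5,2] → 3 racks.
Excess: 4 − 3 = 1.

1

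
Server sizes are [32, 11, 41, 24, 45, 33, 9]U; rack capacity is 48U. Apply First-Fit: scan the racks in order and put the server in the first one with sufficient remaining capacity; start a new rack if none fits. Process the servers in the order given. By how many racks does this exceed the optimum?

First-Fit: [32,11] [41] [24,9] [45] [33] → 5 racks.
Total size 195U; any packing needs at least ⌈195/48⌉ = 5 racks.
So 5 is already optimal.

0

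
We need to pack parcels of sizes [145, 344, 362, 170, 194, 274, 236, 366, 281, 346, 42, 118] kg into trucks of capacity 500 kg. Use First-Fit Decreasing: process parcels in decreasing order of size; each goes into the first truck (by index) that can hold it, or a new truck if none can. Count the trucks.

7 trucks

Sorted descending: 366, 362, 346, 344, 281, 274, 236, 194, 170, 145, 118, 42.
truck 1: place 366 kg, 134 kg left
truck 2: place 362 kg, 138 kg left
truck 3: place 346 kg, 154 kg left
truck 4: place 344 kg, 156 kg left
truck 5: place 281 kg, 219 kg left
truck 6: place 274 kg, 226 kg left
truck 7: place 236 kg, 264 kg left
truck 5: place 194 kg, 25 kg left
truck 6: place 170 kg, 56 kg left
truck 3: place 145 kg, 9 kg left
truck 1: place 118 kg, 16 kg left
truck 2: place 42 kg, 96 kg left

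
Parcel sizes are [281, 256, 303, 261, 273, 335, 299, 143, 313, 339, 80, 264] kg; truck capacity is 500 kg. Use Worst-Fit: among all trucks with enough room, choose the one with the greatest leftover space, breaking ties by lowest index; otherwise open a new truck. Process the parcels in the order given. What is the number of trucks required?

truck 1: place 281 kg, 219 kg left
truck 2: place 256 kg, 244 kg left
truck 3: place 303 kg, 197 kg left
truck 4: place 261 kg, 239 kg left
truck 5: place 273 kg, 227 kg left
truck 6: place 335 kg, 165 kg left
truck 7: place 299 kg, 201 kg left
truck 2: place 143 kg, 101 kg left
truck 8: place 313 kg, 187 kg left
truck 9: place 339 kg, 161 kg left
truck 4: place 80 kg, 159 kg left
truck 10: place 264 kg, 236 kg left

10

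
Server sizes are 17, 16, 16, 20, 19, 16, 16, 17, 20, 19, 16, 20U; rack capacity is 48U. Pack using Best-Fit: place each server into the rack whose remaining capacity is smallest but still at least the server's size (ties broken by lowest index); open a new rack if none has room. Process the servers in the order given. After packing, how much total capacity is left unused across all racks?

76

17U → rack 1 (remaining 31U)
16U → rack 1 (remaining 15U)
16U → rack 2 (remaining 32U)
20U → rack 2 (remaining 12U)
19U → rack 3 (remaining 29U)
16U → rack 3 (remaining 13U)
16U → rack 4 (remaining 32U)
17U → rack 4 (remaining 15U)
20U → rack 5 (remaining 28U)
19U → rack 5 (remaining 9U)
16U → rack 6 (remaining 32U)
20U → rack 6 (remaining 12U)
6 racks × 48U = 288U; used 212U; unused 76U.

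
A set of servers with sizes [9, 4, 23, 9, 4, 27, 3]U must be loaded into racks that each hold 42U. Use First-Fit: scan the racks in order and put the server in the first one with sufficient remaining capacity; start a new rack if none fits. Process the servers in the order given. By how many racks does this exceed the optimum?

0

First-Fit: [9,4,23,4] [9,27,3] → 2 racks.
Total size 79U; any packing needs at least ⌈79/42⌉ = 2 racks.
So 2 is already optimal.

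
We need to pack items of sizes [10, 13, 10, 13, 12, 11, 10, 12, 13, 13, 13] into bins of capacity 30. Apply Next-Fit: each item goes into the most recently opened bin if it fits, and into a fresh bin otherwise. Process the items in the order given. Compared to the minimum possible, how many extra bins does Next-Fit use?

1

Next-Fit: [10,13] [10,13] [12,11] [10,12] [13,13] [13] → 6 bins.
Total size 130; any packing needs at least ⌈130/30⌉ = 5 bins.
An optimal packing achieves that bound: [13,13] [13,13] [13,12] [12,11] [10,10,10] → 5 bins.
Excess: 6 − 5 = 1.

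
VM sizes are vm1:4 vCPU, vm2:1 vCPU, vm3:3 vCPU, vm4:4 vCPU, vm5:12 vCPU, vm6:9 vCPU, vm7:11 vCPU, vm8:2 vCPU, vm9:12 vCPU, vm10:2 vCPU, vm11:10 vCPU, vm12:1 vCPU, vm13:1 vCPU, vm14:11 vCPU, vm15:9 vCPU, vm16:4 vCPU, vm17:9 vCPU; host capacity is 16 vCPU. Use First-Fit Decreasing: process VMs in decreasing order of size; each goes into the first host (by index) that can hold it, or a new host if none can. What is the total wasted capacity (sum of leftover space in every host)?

23

Sorted descending: 12, 12, 11, 11, 10, 9, 9, 9, 4, 4, 4, 3, 2, 2, 1, 1, 1.
host 1: place 12 vCPU, 4 vCPU left
host 2: place 12 vCPU, 4 vCPU left
host 3: place 11 vCPU, 5 vCPU left
host 4: place 11 vCPU, 5 vCPU left
host 5: place 10 vCPU, 6 vCPU left
host 6: place 9 vCPU, 7 vCPU left
host 7: place 9 vCPU, 7 vCPU left
host 8: place 9 vCPU, 7 vCPU left
host 1: place 4 vCPU, 0 vCPU left
host 2: place 4 vCPU, 0 vCPU left
host 3: place 4 vCPU, 1 vCPU left
host 4: place 3 vCPU, 2 vCPU left
host 4: place 2 vCPU, 0 vCPU left
host 5: place 2 vCPU, 4 vCPU left
host 3: place 1 vCPU, 0 vCPU left
host 5: place 1 vCPU, 3 vCPU left
host 5: place 1 vCPU, 2 vCPU left
8 hosts × 16 vCPU = 128 vCPU; used 105 vCPU; unused 23 vCPU.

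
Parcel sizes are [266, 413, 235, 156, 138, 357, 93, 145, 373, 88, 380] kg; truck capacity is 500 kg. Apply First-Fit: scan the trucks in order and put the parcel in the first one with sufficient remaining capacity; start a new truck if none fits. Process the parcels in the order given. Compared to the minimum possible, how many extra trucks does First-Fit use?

1

First-Fit: [266,156] [413] [235,138,93] [357,88] [145] [373] [380] → 7 trucks.
Total size 2644 kg; any packing needs at least ⌈2644/500⌉ = 6 trucks.
An optimal packing achieves that bound: [413] [380,93] [373,88] [357,138] [266,156] [235,145] → 6 trucks.
Excess: 7 − 6 = 1.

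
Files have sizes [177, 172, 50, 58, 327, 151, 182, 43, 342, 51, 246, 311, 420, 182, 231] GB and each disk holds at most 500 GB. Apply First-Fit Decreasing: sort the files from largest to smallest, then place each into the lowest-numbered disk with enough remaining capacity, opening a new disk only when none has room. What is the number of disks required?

7 disks

Sorted descending: 420, 342, 327, 311, 246, 231, 182, 182, 177, 172, 151, 58, 51, 50, 43.
420 GB → disk 1 (remaining 80 GB)
342 GB → disk 2 (remaining 158 GB)
327 GB → disk 3 (remaining 173 GB)
311 GB → disk 4 (remaining 189 GB)
246 GB → disk 5 (remaining 254 GB)
231 GB → disk 5 (remaining 23 GB)
182 GB → disk 4 (remaining 7 GB)
182 GB → disk 6 (remaining 318 GB)
177 GB → disk 6 (remaining 141 GB)
172 GB → disk 3 (remaining 1 GB)
151 GB → disk 2 (remaining 7 GB)
58 GB → disk 1 (remaining 22 GB)
51 GB → disk 6 (remaining 90 GB)
50 GB → disk 6 (remaining 40 GB)
43 GB → disk 7 (remaining 457 GB)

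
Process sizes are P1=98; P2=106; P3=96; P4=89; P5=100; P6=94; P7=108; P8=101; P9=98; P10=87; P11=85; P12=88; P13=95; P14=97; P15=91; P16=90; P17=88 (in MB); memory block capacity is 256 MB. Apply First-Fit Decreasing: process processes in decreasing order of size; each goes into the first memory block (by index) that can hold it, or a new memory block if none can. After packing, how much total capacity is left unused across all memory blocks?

Sorted descending: 108, 106, 101, 100, 98, 98, 97, 96, 95, 94, 91, 90, 89, 88, 88, 87, 85.
108 MB → memory block 1 (remaining 148 MB)
106 MB → memory block 1 (remaining 42 MB)
101 MB → memory block 2 (remaining 155 MB)
100 MB → memory block 2 (remaining 55 MB)
98 MB → memory block 3 (remaining 158 MB)
98 MB → memory block 3 (remaining 60 MB)
97 MB → memory block 4 (remaining 159 MB)
96 MB → memory block 4 (remaining 63 MB)
95 MB → memory block 5 (remaining 161 MB)
94 MB → memory block 5 (remaining 67 MB)
91 MB → memory block 6 (remaining 165 MB)
90 MB → memory block 6 (remaining 75 MB)
89 MB → memory block 7 (remaining 167 MB)
88 MB → memory block 7 (remaining 79 MB)
88 MB → memory block 8 (remaining 168 MB)
87 MB → memory block 8 (remaining 81 MB)
85 MB → memory block 9 (remaining 171 MB)
9 memory blocks × 256 MB = 2304 MB; used 1611 MB; unused 693 MB.

693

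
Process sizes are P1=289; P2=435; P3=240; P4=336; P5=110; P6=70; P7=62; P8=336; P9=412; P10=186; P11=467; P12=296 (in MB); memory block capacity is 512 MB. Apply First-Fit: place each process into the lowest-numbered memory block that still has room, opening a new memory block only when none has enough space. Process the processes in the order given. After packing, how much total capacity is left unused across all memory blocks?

857

memory block 1: place P1 (289 MB), 223 MB left
memory block 2: place P2 (435 MB), 77 MB left
memory block 3: place P3 (240 MB), 272 MB left
memory block 4: place P4 (336 MB), 176 MB left
memory block 1: place P5 (110 MB), 113 MB left
memory block 1: place P6 (70 MB), 43 MB left
memory block 2: place P7 (62 MB), 15 MB left
memory block 5: place P8 (336 MB), 176 MB left
memory block 6: place P9 (412 MB), 100 MB left
memory block 3: place P10 (186 MB), 86 MB left
memory block 7: place P11 (467 MB), 45 MB left
memory block 8: place P12 (296 MB), 216 MB left
8 memory blocks × 512 MB = 4096 MB; used 3239 MB; unused 857 MB.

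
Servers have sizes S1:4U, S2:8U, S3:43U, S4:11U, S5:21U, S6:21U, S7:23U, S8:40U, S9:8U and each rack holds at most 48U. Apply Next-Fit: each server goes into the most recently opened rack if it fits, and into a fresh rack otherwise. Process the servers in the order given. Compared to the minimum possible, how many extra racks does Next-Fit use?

1

Next-Fit: [4,8] [43] [11,21] [21,23] [40,8] → 5 racks.
Total size 179U; any packing needs at least ⌈179/48⌉ = 4 racks.
An optimal packing achieves that bound: [43,4] [40,8] [23,21] [21,11,8] → 4 racks.
Excess: 5 − 4 = 1.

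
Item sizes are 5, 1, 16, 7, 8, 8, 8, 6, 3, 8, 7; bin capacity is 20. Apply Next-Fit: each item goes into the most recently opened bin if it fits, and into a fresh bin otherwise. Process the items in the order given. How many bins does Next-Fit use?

5 → bin 1 (remaining 15)
1 → bin 1 (remaining 14)
16 → bin 2 (remaining 4)
7 → bin 3 (remaining 13)
8 → bin 3 (remaining 5)
8 → bin 4 (remaining 12)
8 → bin 4 (remaining 4)
6 → bin 5 (remaining 14)
3 → bin 5 (remaining 11)
8 → bin 5 (remaining 3)
7 → bin 6 (remaining 13)
Final bins: [5,1] [16] [7,8] [8,8] [6,3,8] [7].

6 bins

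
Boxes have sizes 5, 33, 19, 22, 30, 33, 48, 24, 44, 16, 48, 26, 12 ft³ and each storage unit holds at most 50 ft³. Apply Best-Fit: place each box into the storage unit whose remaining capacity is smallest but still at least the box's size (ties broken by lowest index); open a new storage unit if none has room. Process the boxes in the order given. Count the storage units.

8 storage units

Put 5 ft³ in storage unit 1; 45 ft³ remain.
Put 33 ft³ in storage unit 1; 12 ft³ remain.
Put 19 ft³ in storage unit 2; 31 ft³ remain.
Put 22 ft³ in storage unit 2; 9 ft³ remain.
Put 30 ft³ in storage unit 3; 20 ft³ remain.
Put 33 ft³ in storage unit 4; 17 ft³ remain.
Put 48 ft³ in storage unit 5; 2 ft³ remain.
Put 24 ft³ in storage unit 6; 26 ft³ remain.
Put 44 ft³ in storage unit 7; 6 ft³ remain.
Put 16 ft³ in storage unit 4; 1 ft³ remain.
Put 48 ft³ in storage unit 8; 2 ft³ remain.
Put 26 ft³ in storage unit 6; 0 ft³ remain.
Put 12 ft³ in storage unit 1; 0 ft³ remain.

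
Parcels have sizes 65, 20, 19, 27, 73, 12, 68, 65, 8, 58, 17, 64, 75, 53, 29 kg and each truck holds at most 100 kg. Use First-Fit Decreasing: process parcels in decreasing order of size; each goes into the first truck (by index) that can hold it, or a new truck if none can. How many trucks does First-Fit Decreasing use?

8 trucks

Sorted descending: 75, 73, 68, 65, 65, 64, 58, 53, 29, 27, 20, 19, 17, 12, 8.
75 kg → truck 1 (remaining 25 kg)
73 kg → truck 2 (remaining 27 kg)
68 kg → truck 3 (remaining 32 kg)
65 kg → truck 4 (remaining 35 kg)
65 kg → truck 5 (remaining 35 kg)
64 kg → truck 6 (remaining 36 kg)
58 kg → truck 7 (remaining 42 kg)
53 kg → truck 8 (remaining 47 kg)
29 kg → truck 3 (remaining 3 kg)
27 kg → truck 2 (remaining 0 kg)
20 kg → truck 1 (remaining 5 kg)
19 kg → truck 4 (remaining 16 kg)
17 kg → truck 5 (remaining 18 kg)
12 kg → truck 4 (remaining 4 kg)
8 kg → truck 5 (remaining 10 kg)
Final trucks: [75,20] [73,27] [68,29] [65,19,12] [65,17,8] [64] [58] [53].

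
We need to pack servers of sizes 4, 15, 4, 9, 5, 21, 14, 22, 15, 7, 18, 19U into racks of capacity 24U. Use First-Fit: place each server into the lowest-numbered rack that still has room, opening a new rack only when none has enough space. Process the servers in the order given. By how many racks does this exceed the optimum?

1

First-Fit: [4,15,4] [9,5,7] [21] [14] [22] [15] [18] [19] → 8 racks.
Total size 153U; any packing needs at least ⌈153/24⌉ = 7 racks.
An optimal packing achieves that bound: [22] [21] [19,5] [18,4] [15,9] [15,7] [14,4] → 7 racks.
Excess: 8 − 7 = 1.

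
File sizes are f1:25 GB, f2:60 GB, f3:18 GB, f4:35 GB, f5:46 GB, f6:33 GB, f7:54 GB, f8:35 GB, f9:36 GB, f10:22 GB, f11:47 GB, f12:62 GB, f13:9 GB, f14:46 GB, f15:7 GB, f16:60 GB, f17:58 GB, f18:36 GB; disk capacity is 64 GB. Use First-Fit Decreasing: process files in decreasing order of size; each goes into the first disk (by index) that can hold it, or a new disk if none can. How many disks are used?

Sorted descending: 62, 60, 60, 58, 54, 47, 46, 46, 36, 36, 35, 35, 33, 25, 22, 18, 9, 7.
62 GB → disk 1 (remaining 2 GB)
60 GB → disk 2 (remaining 4 GB)
60 GB → disk 3 (remaining 4 GB)
58 GB → disk 4 (remaining 6 GB)
54 GB → disk 5 (remaining 10 GB)
47 GB → disk 6 (remaining 17 GB)
46 GB → disk 7 (remaining 18 GB)
46 GB → disk 8 (remaining 18 GB)
36 GB → disk 9 (remaining 28 GB)
36 GB → disk 10 (remaining 28 GB)
35 GB → disk 11 (remaining 29 GB)
35 GB → disk 12 (remaining 29 GB)
33 GB → disk 13 (remaining 31 GB)
25 GB → disk 9 (remaining 3 GB)
22 GB → disk 10 (remaining 6 GB)
18 GB → disk 7 (remaining 0 GB)
9 GB → disk 5 (remaining 1 GB)
7 GB → disk 6 (remaining 10 GB)
Final disks: [62] [60] [60] [58] [54,9] [47,7] [46,18] [46] [36,25] [36,22] [35] [35] [33].

13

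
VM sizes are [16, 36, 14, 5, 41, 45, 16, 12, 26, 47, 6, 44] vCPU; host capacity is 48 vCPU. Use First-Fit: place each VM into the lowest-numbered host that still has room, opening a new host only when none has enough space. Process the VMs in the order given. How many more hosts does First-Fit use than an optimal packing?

0

First-Fit: [16,14,5,12] [36,6] [41] [45] [16,26] [47] [44] → 7 hosts.
Total size 308 vCPU; any packing needs at least ⌈308/48⌉ = 7 hosts.
So 7 is already optimal.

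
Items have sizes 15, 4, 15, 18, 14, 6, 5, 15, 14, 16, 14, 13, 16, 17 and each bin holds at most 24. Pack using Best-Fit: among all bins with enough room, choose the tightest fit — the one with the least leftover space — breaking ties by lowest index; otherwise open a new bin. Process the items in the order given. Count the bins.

11 bins

15 → bin 1 (remaining 9)
4 → bin 1 (remaining 5)
15 → bin 2 (remaining 9)
18 → bin 3 (remaining 6)
14 → bin 4 (remaining 10)
6 → bin 3 (remaining 0)
5 → bin 1 (remaining 0)
15 → bin 5 (remaining 9)
14 → bin 6 (remaining 10)
16 → bin 7 (remaining 8)
14 → bin 8 (remaining 10)
13 → bin 9 (remaining 11)
16 → bin 10 (remaining 8)
17 → bin 11 (remaining 7)
Final bins: [15,4,5] [15] [18,6] [14] [15] [14] [16] [14] [13] [16] [17].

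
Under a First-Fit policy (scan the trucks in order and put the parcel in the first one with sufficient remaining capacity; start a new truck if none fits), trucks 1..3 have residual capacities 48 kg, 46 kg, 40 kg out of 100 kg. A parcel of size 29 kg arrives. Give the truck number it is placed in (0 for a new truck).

1

Trucks with room: truck 1 (48 kg), truck 2 (46 kg), truck 3 (40 kg).
The first with room is truck 1.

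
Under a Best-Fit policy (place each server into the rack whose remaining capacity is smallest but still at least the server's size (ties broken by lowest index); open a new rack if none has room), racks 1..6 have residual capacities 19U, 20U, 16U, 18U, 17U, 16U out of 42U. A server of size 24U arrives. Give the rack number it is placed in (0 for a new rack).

No rack has ≥ 24U free, so a new rack is opened.

0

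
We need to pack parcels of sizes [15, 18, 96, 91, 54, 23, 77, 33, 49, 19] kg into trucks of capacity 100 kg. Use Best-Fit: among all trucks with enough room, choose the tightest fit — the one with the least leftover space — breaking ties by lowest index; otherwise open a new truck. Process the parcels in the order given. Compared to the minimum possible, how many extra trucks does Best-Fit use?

Best-Fit: [15,18,54] [96] [91] [23,77] [33,49] [19] → 6 trucks.
Total size 475 kg; any packing needs at least ⌈475/100⌉ = 5 trucks.
An optimal packing achieves that bound: [96] [91] [77,23] [54,19,18] [49,33,15] → 5 trucks.
Excess: 6 − 5 = 1.

1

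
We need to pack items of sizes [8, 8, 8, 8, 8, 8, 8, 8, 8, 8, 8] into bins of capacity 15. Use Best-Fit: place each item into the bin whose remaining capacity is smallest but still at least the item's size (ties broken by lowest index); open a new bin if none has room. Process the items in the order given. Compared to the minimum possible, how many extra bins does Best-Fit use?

Best-Fit: [8] [8] [8] [8] [8] [8] [8] [8] [8] [8] [8] → 11 bins.
11 items exceed 7.5 (half the capacity), and no two of those can share a bin, so at least 11 bins are needed.
So 11 is already optimal.

0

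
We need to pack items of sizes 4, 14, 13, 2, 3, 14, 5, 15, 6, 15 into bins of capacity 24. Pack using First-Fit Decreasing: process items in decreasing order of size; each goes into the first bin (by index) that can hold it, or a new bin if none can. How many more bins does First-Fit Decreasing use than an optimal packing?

0

First-Fit Decreasing: [15,6,3] [15,5,4] [14,2] [14] [13] → 5 bins.
5 items exceed 12 (half the capacity), and no two of those can share a bin, so at least 5 bins are needed.
So 5 is already optimal.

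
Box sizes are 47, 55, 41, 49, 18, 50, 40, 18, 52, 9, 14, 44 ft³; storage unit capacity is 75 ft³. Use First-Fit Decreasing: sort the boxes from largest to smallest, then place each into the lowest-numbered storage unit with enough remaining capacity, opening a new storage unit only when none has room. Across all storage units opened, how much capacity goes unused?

163

Sorted descending: 55, 52, 50, 49, 47, 44, 41, 40, 18, 18, 14, 9.
55 ft³ → storage unit 1 (remaining 20 ft³)
52 ft³ → storage unit 2 (remaining 23 ft³)
50 ft³ → storage unit 3 (remaining 25 ft³)
49 ft³ → storage unit 4 (remaining 26 ft³)
47 ft³ → storage unit 5 (remaining 28 ft³)
44 ft³ → storage unit 6 (remaining 31 ft³)
41 ft³ → storage unit 7 (remaining 34 ft³)
40 ft³ → storage unit 8 (remaining 35 ft³)
18 ft³ → storage unit 1 (remaining 2 ft³)
18 ft³ → storage unit 2 (remaining 5 ft³)
14 ft³ → storage unit 3 (remaining 11 ft³)
9 ft³ → storage unit 3 (remaining 2 ft³)
8 storage units × 75 ft³ = 600 ft³; used 437 ft³; unused 163 ft³.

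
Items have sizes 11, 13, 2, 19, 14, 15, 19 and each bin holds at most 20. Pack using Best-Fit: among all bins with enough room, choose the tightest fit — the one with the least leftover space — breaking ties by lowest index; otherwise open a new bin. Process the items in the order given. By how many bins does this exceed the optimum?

0

Best-Fit: [11] [13,2] [19] [14] [15] [19] → 6 bins.
6 items exceed 10 (half the capacity), and no two of those can share a bin, so at least 6 bins are needed.
So 6 is already optimal.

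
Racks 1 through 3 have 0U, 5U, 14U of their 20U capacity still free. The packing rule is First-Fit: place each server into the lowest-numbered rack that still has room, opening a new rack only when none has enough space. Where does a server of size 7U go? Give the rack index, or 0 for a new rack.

3

Racks with room: rack 3 (14U).
The first with room is rack 3.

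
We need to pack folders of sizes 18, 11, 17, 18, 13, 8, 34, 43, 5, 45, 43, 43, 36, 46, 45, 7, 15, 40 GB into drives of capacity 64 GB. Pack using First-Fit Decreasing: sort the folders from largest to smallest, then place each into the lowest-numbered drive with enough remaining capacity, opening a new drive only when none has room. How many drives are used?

Sorted descending: 46, 45, 45, 43, 43, 43, 40, 36, 34, 18, 18, 17, 15, 13, 11, 8, 7, 5.
Put 46 GB in drive 1; 18 GB remain.
Put 45 GB in drive 2; 19 GB remain.
Put 45 GB in drive 3; 19 GB remain.
Put 43 GB in drive 4; 21 GB remain.
Put 43 GB in drive 5; 21 GB remain.
Put 43 GB in drive 6; 21 GB remain.
Put 40 GB in drive 7; 24 GB remain.
Put 36 GB in drive 8; 28 GB remain.
Put 34 GB in drive 9; 30 GB remain.
Put 18 GB in drive 1; 0 GB remain.
Put 18 GB in drive 2; 1 GB remain.
Put 17 GB in drive 3; 2 GB remain.
Put 15 GB in drive 4; 6 GB remain.
Put 13 GB in drive 5; 8 GB remain.
Put 11 GB in drive 6; 10 GB remain.
Put 8 GB in drive 5; 0 GB remain.
Put 7 GB in drive 6; 3 GB remain.
Put 5 GB in drive 4; 1 GB remain.
Final drives: [46,18] [45,18] [45,17] [43,15,5] [43,13,8] [43,11,7] [40] [36] [34].

9 drives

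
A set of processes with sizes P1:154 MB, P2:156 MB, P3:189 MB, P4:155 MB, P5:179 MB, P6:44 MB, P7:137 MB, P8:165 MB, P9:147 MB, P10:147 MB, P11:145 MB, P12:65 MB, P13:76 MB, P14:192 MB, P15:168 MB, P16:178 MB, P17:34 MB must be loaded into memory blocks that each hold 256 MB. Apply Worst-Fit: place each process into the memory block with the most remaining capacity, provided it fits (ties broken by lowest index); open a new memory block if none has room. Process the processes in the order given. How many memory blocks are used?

13

memory block 1: place P1 (154 MB), 102 MB left
memory block 2: place P2 (156 MB), 100 MB left
memory block 3: place P3 (189 MB), 67 MB left
memory block 4: place P4 (155 MB), 101 MB left
memory block 5: place P5 (179 MB), 77 MB left
memory block 1: place P6 (44 MB), 58 MB left
memory block 6: place P7 (137 MB), 119 MB left
memory block 7: place P8 (165 MB), 91 MB left
memory block 8: place P9 (147 MB), 109 MB left
memory block 9: place P10 (147 MB), 109 MB left
memory block 10: place P11 (145 MB), 111 MB left
memory block 6: place P12 (65 MB), 54 MB left
memory block 10: place P13 (76 MB), 35 MB left
memory block 11: place P14 (192 MB), 64 MB left
memory block 12: place P15 (168 MB), 88 MB left
memory block 13: place P16 (178 MB), 78 MB left
memory block 8: place P17 (34 MB), 75 MB left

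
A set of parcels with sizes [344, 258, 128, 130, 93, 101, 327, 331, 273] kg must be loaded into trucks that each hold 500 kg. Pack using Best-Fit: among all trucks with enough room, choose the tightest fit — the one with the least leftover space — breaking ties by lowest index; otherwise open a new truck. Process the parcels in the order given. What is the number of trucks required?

5

Put 344 kg in truck 1; 156 kg remain.
Put 258 kg in truck 2; 242 kg remain.
Put 128 kg in truck 1; 28 kg remain.
Put 130 kg in truck 2; 112 kg remain.
Put 93 kg in truck 2; 19 kg remain.
Put 101 kg in truck 3; 399 kg remain.
Put 327 kg in truck 3; 72 kg remain.
Put 331 kg in truck 4; 169 kg remain.
Put 273 kg in truck 5; 227 kg remain.
Final trucks: [344,128] [258,130,93] [101,327] [331] [273].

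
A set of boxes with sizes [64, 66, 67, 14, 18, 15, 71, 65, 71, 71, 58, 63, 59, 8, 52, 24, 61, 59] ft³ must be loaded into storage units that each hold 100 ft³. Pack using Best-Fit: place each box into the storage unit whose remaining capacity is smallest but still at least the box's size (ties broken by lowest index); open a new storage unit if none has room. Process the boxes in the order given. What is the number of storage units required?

13

64 ft³ → storage unit 1 (remaining 36 ft³)
66 ft³ → storage unit 2 (remaining 34 ft³)
67 ft³ → storage unit 3 (remaining 33 ft³)
14 ft³ → storage unit 3 (remaining 19 ft³)
18 ft³ → storage unit 3 (remaining 1 ft³)
15 ft³ → storage unit 2 (remaining 19 ft³)
71 ft³ → storage unit 4 (remaining 29 ft³)
65 ft³ → storage unit 5 (remaining 35 ft³)
71 ft³ → storage unit 6 (remaining 29 ft³)
71 ft³ → storage unit 7 (remaining 29 ft³)
58 ft³ → storage unit 8 (remaining 42 ft³)
63 ft³ → storage unit 9 (remaining 37 ft³)
59 ft³ → storage unit 10 (remaining 41 ft³)
8 ft³ → storage unit 2 (remaining 11 ft³)
52 ft³ → storage unit 11 (remaining 48 ft³)
24 ft³ → storage unit 4 (remaining 5 ft³)
61 ft³ → storage unit 12 (remaining 39 ft³)
59 ft³ → storage unit 13 (remaining 41 ft³)
Final storage units: [64] [66,15,8] [67,14,18] [71,24] [65] [71] [71] [58] [63] [59] [52] [61] [59].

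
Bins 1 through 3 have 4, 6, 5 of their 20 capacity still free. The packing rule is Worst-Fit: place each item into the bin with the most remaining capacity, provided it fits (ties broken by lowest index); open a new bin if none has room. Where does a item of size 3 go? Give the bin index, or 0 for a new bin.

Bins with room: bin 1 (4), bin 2 (6), bin 3 (5).
Most room is bin 2 with 6 free.

2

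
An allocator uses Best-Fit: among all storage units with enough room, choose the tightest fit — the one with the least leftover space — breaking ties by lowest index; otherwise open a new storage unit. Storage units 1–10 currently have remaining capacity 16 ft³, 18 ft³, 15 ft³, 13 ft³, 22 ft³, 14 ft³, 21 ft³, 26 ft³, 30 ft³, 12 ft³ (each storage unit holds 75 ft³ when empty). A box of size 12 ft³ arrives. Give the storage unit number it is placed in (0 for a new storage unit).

Storage units with room: storage unit 1 (16 ft³), storage unit 2 (18 ft³), storage unit 3 (15 ft³), storage unit 4 (13 ft³), storage unit 5 (22 ft³), storage unit 6 (14 ft³), storage unit 7 (21 ft³), storage unit 8 (26 ft³), storage unit 9 (30 ft³), storage unit 10 (12 ft³).
Tightest fit is storage unit 10 with 12 ft³ free.

10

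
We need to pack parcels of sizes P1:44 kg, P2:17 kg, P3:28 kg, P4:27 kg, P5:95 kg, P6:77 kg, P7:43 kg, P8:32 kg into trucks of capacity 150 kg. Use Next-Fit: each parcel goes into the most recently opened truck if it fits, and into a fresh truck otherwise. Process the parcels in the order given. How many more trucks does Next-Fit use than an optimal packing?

Next-Fit: [44,17,28,27] [95] [77,43] [32] → 4 trucks.
Total size 363 kg; any packing needs at least ⌈363/150⌉ = 3 trucks.
An optimal packing achieves that bound: [95,44] [77,43,28] [32,27,17] → 3 trucks.
Excess: 4 − 3 = 1.

1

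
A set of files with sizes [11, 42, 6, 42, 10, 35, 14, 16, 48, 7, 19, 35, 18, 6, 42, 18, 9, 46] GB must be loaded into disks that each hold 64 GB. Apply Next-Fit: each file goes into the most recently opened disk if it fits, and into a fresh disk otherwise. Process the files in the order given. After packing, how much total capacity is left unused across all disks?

88

disk 1: place 11 GB, 53 GB left
disk 1: place 42 GB, 11 GB left
disk 1: place 6 GB, 5 GB left
disk 2: place 42 GB, 22 GB left
disk 2: place 10 GB, 12 GB left
disk 3: place 35 GB, 29 GB left
disk 3: place 14 GB, 15 GB left
disk 4: place 16 GB, 48 GB left
disk 4: place 48 GB, 0 GB left
disk 5: place 7 GB, 57 GB left
disk 5: place 19 GB, 38 GB left
disk 5: place 35 GB, 3 GB left
disk 6: place 18 GB, 46 GB left
disk 6: place 6 GB, 40 GB left
disk 7: place 42 GB, 22 GB left
disk 7: place 18 GB, 4 GB left
disk 8: place 9 GB, 55 GB left
disk 8: place 46 GB, 9 GB left
8 disks × 64 GB = 512 GB; used 424 GB; unused 88 GB.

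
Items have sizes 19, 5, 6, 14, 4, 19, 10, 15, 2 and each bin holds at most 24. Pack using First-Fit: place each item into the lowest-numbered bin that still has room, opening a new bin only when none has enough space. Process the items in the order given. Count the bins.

5 bins

bin 1: place 19, 5 left
bin 1: place 5, 0 left
bin 2: place 6, 18 left
bin 2: place 14, 4 left
bin 2: place 4, 0 left
bin 3: place 19, 5 left
bin 4: place 10, 14 left
bin 5: place 15, 9 left
bin 3: place 2, 3 left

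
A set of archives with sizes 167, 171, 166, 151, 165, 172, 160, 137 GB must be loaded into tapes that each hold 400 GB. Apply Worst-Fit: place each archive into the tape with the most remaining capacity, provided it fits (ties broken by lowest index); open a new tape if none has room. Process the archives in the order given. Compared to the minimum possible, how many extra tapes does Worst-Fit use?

0

Worst-Fit: [167,171] [166,151] [165,172] [160,137] → 4 tapes.
Total size 1289 GB; any packing needs at least ⌈1289/400⌉ = 4 tapes.
So 4 is already optimal.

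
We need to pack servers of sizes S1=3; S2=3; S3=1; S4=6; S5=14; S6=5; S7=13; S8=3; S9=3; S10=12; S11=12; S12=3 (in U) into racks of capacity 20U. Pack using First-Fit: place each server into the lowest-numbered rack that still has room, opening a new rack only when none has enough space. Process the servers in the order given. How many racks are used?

5 racks

S1 (3U) → rack 1 (remaining 17U)
S2 (3U) → rack 1 (remaining 14U)
S3 (1U) → rack 1 (remaining 13U)
S4 (6U) → rack 1 (remaining 7U)
S5 (14U) → rack 2 (remaining 6U)
S6 (5U) → rack 1 (remaining 2U)
S7 (13U) → rack 3 (remaining 7U)
S8 (3U) → rack 2 (remaining 3U)
S9 (3U) → rack 2 (remaining 0U)
S10 (12U) → rack 4 (remaining 8U)
S11 (12U) → rack 5 (remaining 8U)
S12 (3U) → rack 3 (remaining 4U)
Final racks: [3,3,1,6,5] [14,3,3] [13,3] [12] [12].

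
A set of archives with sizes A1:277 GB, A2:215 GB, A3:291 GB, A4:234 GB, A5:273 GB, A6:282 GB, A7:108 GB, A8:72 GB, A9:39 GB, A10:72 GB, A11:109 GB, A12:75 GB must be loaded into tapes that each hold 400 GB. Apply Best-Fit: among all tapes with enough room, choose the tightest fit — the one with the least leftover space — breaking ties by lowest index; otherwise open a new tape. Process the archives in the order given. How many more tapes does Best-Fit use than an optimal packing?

Best-Fit: [277,72] [215] [291,108] [234,75] [273,109] [282,72,39] → 6 tapes.
Total size 2047 GB; any packing needs at least ⌈2047/400⌉ = 6 tapes.
So 6 is already optimal.

0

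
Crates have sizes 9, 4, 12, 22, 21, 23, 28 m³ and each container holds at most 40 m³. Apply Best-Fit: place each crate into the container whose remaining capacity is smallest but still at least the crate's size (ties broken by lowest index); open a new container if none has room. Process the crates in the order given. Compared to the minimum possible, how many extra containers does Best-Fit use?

Best-Fit: [9,4,12] [22] [21] [23] [28] → 5 containers.
4 crates exceed 20 m³ (half the capacity), and no two of those can share a container, so at least 4 containers are needed.
An optimal packing achieves that bound: [28,12] [23,9,4] [22] [21] → 4 containers.
Excess: 5 − 4 = 1.

1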